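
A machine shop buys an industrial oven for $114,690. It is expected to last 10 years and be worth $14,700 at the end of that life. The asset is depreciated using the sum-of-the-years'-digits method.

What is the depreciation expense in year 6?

$9,090

Depreciable base = $114,690 − $14,700 = $99,990.
Sum of the years' digits = 10+9+8+7+6+5+4+3+2+1 = 55.
Year 1: $99,990 × 10/55 = $18,180. Book value $96,510.
Year 2: $99,990 × 9/55 = $16,362. Book value $80,148.
Year 3: $99,990 × 8/55 = $14,544. Book value $65,604.
Year 4: $99,990 × 7/55 = $12,726. Book value $52,878.
Year 5: $99,990 × 6/55 = $10,908. Book value $41,970.
Year 6: $99,990 × 5/55 = $9,090. Book value $32,880.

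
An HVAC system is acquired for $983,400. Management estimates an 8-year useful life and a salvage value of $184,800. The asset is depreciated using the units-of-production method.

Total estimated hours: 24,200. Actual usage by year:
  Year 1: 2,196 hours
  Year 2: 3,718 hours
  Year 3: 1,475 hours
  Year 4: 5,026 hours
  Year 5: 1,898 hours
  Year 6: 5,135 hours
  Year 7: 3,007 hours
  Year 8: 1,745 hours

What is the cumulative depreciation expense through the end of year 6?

$641,784

Depreciable base = $983,400 − $184,800 = $798,600.
Rate = $798,600 / 24,200 hours = $33 per hour.
Year 1: 2,196 × $33 = $72,468. Book value $910,932.
Year 2: 3,718 × $33 = $122,694. Book value $788,238.
Year 3: 1,475 × $33 = $48,675. Book value $739,563.
Year 4: 5,026 × $33 = $165,858. Book value $573,705.
Year 5: 1,898 × $33 = $62,634. Book value $511,071.
Year 6: 5,135 × $33 = $169,455. Book value $341,616.
Accumulated through year 6 = $983,400 − $341,616 = $641,784.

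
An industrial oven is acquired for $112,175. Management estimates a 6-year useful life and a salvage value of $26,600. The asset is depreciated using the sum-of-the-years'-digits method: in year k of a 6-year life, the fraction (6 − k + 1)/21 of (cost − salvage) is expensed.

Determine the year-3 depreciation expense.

Depreciable base = $112,175 − $26,600 = $85,575.
Sum of the years' digits = 6+5+4+3+2+1 = 21.
Year 1: $85,575 × 6/21 = $24,450. Book value $87,725.
Year 2: $85,575 × 5/21 = $20,375. Book value $67,350.
Year 3: $85,575 × 4/21 = $16,300. Book value $51,050.

$16,300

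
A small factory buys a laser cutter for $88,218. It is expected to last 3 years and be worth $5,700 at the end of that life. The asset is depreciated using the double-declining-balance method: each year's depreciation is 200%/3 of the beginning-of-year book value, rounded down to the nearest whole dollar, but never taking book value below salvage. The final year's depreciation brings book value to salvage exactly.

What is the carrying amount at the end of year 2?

$9,802

Depreciable base = $88,218 − $5,700 = $82,518.
Year 1: ⌊$88,218 × 200%/3⌋ = $58,812. Book value $29,406.
Year 2: ⌊$29,406 × 200%/3⌋ = $19,604. Book value $9,802.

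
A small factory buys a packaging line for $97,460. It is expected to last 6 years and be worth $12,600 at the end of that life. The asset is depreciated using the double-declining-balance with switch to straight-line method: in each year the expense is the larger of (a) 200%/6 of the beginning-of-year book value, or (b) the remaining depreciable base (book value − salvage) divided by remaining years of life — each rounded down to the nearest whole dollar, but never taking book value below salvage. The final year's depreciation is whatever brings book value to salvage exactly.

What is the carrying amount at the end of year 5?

Depreciable base = $97,460 − $12,600 = $84,860.
Year 1: DB = ⌊$97,460 × 200%/6⌋ = $32,486; SL = ⌊$84,860/6⌋ = $14,143 → take DB $32,486. Book value $64,974.
Year 2: DB = ⌊$64,974 × 200%/6⌋ = $21,658; SL = ⌊$52,374/5⌋ = $10,474 → take DB $21,658. Book value $43,316.
Year 3: DB = ⌊$43,316 × 200%/6⌋ = $14,438; SL = ⌊$30,716/4⌋ = $7,679 → take DB $14,438. Book value $28,878.
Year 4: DB = ⌊$28,878 × 200%/6⌋ = $9,626; SL = ⌊$16,278/3⌋ = $5,426 → take DB $9,626. Book value $19,252.
Year 5: DB = ⌊$19,252 × 200%/6⌋ = $6,417; SL = ⌊$6,652/2⌋ = $3,326 → take DB $6,417. Book value $12,835.

$12,835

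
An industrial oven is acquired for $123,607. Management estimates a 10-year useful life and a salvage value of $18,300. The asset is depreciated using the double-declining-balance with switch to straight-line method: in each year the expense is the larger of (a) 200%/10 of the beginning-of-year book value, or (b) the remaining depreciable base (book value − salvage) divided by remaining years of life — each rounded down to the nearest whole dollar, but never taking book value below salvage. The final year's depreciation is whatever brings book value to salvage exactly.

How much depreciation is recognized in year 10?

Depreciable base = $123,607 − $18,300 = $105,307.
Year 1: DB = ⌊$123,607 × 200%/10⌋ = $24,721; SL = ⌊$105,307/10⌋ = $10,530 → take DB $24,721. Book value $98,886.
Year 2: DB = ⌊$98,886 × 200%/10⌋ = $19,777; SL = ⌊$80,586/9⌋ = $8,954 → take DB $19,777. Book value $79,109.
Year 3: DB = ⌊$79,109 × 200%/10⌋ = $15,821; SL = ⌊$60,809/8⌋ = $7,601 → take DB $15,821. Book value $63,288.
Year 4: DB = ⌊$63,288 × 200%/10⌋ = $12,657; SL = ⌊$44,988/7⌋ = $6,426 → take DB $12,657. Book value $50,631.
Year 5: DB = ⌊$50,631 × 200%/10⌋ = $10,126; SL = ⌊$32,331/6⌋ = $5,388 → take DB $10,126. Book value $40,505.
Year 6: DB = ⌊$40,505 × 200%/10⌋ = $8,101; SL = ⌊$22,205/5⌋ = $4,441 → take DB $8,101. Book value $32,404.
Year 7: DB = ⌊$32,404 × 200%/10⌋ = $6,480; SL = ⌊$14,104/4⌋ = $3,526 → take DB $6,480. Book value $25,924.
Year 8: DB = ⌊$25,924 × 200%/10⌋ = $5,184; SL = ⌊$7,624/3⌋ = $2,541 → take DB $5,184. Book value $20,740.
Year 9: DB = ⌊$20,740 × 200%/10⌋ = $4,148; SL = ⌊$2,440/2⌋ = $1,220 → take DB $4,148, capped at $2,440. Book value $18,300.
Year 10 (final): $18,300 − $18,300 = $0. Book value $18,300.

$0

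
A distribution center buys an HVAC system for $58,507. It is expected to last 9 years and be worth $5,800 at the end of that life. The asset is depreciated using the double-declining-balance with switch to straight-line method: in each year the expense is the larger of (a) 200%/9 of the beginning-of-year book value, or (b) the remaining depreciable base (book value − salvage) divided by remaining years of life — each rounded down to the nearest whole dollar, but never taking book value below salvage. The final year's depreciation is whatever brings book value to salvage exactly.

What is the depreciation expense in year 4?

Depreciable base = $58,507 − $5,800 = $52,707.
Year 1: DB = ⌊$58,507 × 200%/9⌋ = $13,001; SL = ⌊$52,707/9⌋ = $5,856 → take DB $13,001. Book value $45,506.
Year 2: DB = ⌊$45,506 × 200%/9⌋ = $10,112; SL = ⌊$39,706/8⌋ = $4,963 → take DB $10,112. Book value $35,394.
Year 3: DB = ⌊$35,394 × 200%/9⌋ = $7,865; SL = ⌊$29,594/7⌋ = $4,227 → take DB $7,865. Book value $27,529.
Year 4: DB = ⌊$27,529 × 200%/9⌋ = $6,117; SL = ⌊$21,729/6⌋ = $3,621 → take DB $6,117. Book value $21,412.

$6,117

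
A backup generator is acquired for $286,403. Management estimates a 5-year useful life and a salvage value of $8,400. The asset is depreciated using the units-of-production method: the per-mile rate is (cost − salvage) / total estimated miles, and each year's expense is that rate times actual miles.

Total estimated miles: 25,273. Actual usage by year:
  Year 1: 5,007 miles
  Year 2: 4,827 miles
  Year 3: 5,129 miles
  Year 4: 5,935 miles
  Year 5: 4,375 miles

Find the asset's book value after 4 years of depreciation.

Depreciable base = $286,403 − $8,400 = $278,003.
Rate = $278,003 / 25,273 miles = $11 per mile.
Year 1: 5,007 × $11 = $55,077. Book value $231,326.
Year 2: 4,827 × $11 = $53,097. Book value $178,229.
Year 3: 5,129 × $11 = $56,419. Book value $121,810.
Year 4: 5,935 × $11 = $65,285. Book value $56,525.

$56,525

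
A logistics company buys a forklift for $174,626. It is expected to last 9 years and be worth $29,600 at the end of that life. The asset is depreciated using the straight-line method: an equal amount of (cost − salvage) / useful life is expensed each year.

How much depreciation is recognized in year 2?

$16,114

Depreciable base = $174,626 − $29,600 = $145,026.
Annual expense = $145,026 / 9 = $16,114.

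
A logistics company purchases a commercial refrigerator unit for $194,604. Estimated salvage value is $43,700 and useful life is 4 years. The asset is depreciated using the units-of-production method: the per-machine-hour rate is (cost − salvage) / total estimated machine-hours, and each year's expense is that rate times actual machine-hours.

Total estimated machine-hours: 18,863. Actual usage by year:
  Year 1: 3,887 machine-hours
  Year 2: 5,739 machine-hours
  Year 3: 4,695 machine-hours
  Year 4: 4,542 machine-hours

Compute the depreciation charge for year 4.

Depreciable base = $194,604 − $43,700 = $150,904.
Rate = $150,904 / 18,863 machine-hours = $8 per machine-hour.
Year 1: 3,887 × $8 = $31,096. Book value $163,508.
Year 2: 5,739 × $8 = $45,912. Book value $117,596.
Year 3: 4,695 × $8 = $37,560. Book value $80,036.
Year 4: 4,542 × $8 = $36,336. Book value $43,700.

$36,336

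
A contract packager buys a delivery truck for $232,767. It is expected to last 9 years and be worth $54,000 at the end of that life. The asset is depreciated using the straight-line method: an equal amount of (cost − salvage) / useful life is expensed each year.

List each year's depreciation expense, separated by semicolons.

Depreciable base = $232,767 − $54,000 = $178,767.
Annual expense = $178,767 / 9 = $19,863.
End of year 1: book value $212,904.
End of year 2: book value $193,041.
End of year 3: book value $173,178.
End of year 4: book value $153,315.
End of year 5: book value $133,452.
End of year 6: book value $113,589.
End of year 7: book value $93,726.
End of year 8: book value $73,863.
End of year 9: book value $54,000.

$19,863; $19,863; $19,863; $19,863; $19,863; $19,863; $19,863; $19,863; $19,863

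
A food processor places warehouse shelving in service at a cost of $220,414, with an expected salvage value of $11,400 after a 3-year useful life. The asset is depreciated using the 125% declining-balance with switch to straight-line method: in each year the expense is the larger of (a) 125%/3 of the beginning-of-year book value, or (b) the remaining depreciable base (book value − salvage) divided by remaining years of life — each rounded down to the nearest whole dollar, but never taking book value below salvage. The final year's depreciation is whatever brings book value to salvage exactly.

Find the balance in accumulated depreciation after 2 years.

Depreciable base = $220,414 − $11,400 = $209,014.
Year 1: DB = ⌊$220,414 × 125%/3⌋ = $91,839; SL = ⌊$209,014/3⌋ = $69,671 → take DB $91,839. Book value $128,575.
Year 2: DB = ⌊$128,575 × 125%/3⌋ = $53,572; SL = ⌊$117,175/2⌋ = $58,587 → take SL $58,587. Book value $69,988.
Accumulated through year 2 = $220,414 − $69,988 = $150,426.

$150,426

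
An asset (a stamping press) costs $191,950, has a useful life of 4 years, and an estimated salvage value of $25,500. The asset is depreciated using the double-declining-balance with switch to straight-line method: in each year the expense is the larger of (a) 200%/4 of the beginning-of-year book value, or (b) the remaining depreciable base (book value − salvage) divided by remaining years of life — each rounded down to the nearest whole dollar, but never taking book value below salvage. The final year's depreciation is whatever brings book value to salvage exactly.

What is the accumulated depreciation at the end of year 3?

$166,450

Depreciable base = $191,950 − $25,500 = $166,450.
Year 1: DB = ⌊$191,950 × 200%/4⌋ = $95,975; SL = ⌊$166,450/4⌋ = $41,612 → take DB $95,975. Book value $95,975.
Year 2: DB = ⌊$95,975 × 200%/4⌋ = $47,987; SL = ⌊$70,475/3⌋ = $23,491 → take DB $47,987. Book value $47,988.
Year 3: DB = ⌊$47,988 × 200%/4⌋ = $23,994; SL = ⌊$22,488/2⌋ = $11,244 → take DB $23,994, capped at $22,488. Book value $25,500.
Accumulated through year 3 = $191,950 − $25,500 = $166,450.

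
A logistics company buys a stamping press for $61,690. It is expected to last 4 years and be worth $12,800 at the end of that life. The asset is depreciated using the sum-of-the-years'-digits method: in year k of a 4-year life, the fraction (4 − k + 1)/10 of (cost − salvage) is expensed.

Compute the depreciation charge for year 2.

$14,667

Depreciable base = $61,690 − $12,800 = $48,890.
Sum of the years' digits = 4+3+2+1 = 10.
Year 1: $48,890 × 4/10 = $19,556. Book value $42,134.
Year 2: $48,890 × 3/10 = $14,667. Book value $27,467.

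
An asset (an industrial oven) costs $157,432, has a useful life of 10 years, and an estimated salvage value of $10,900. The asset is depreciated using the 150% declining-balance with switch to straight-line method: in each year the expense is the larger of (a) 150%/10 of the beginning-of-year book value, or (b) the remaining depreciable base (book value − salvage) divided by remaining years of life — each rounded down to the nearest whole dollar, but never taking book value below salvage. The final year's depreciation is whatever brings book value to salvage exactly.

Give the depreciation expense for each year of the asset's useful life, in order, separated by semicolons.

Depreciable base = $157,432 − $10,900 = $146,532.
Year 1: DB = ⌊$157,432 × 150%/10⌋ = $23,614; SL = ⌊$146,532/10⌋ = $14,653 → take DB $23,614. Book value $133,818.
Year 2: DB = ⌊$133,818 × 150%/10⌋ = $20,072; SL = ⌊$122,918/9⌋ = $13,657 → take DB $20,072. Book value $113,746.
Year 3: DB = ⌊$113,746 × 150%/10⌋ = $17,061; SL = ⌊$102,846/8⌋ = $12,855 → take DB $17,061. Book value $96,685.
Year 4: DB = ⌊$96,685 × 150%/10⌋ = $14,502; SL = ⌊$85,785/7⌋ = $12,255 → take DB $14,502. Book value $82,183.
Year 5: DB = ⌊$82,183 × 150%/10⌋ = $12,327; SL = ⌊$71,283/6⌋ = $11,880 → take DB $12,327. Book value $69,856.
Year 6: DB = ⌊$69,856 × 150%/10⌋ = $10,478; SL = ⌊$58,956/5⌋ = $11,791 → take SL $11,791. Book value $58,065.
Year 7: DB = ⌊$58,065 × 150%/10⌋ = $8,709; SL = ⌊$47,165/4⌋ = $11,791 → take SL $11,791. Book value $46,274.
Year 8: DB = ⌊$46,274 × 150%/10⌋ = $6,941; SL = ⌊$35,374/3⌋ = $11,791 → take SL $11,791. Book value $34,483.
Year 9: DB = ⌊$34,483 × 150%/10⌋ = $5,172; SL = ⌊$23,583/2⌋ = $11,791 → take SL $11,791. Book value $22,692.
Year 10 (final): $22,692 − $10,900 = $11,792. Book value $10,900.

$23,614; $20,072; $17,061; $14,502; $12,327; $11,791; $11,791; $11,791; $11,791; $11,792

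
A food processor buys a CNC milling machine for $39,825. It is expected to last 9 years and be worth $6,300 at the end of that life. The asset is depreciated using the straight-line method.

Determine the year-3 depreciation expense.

Depreciable base = $39,825 − $6,300 = $33,525.
Annual expense = $33,525 / 9 = $3,725.

$3,725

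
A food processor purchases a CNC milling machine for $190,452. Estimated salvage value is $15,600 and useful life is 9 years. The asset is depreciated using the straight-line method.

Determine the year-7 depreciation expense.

$19,428

Depreciable base = $190,452 − $15,600 = $174,852.
Annual expense = $174,852 / 9 = $19,428.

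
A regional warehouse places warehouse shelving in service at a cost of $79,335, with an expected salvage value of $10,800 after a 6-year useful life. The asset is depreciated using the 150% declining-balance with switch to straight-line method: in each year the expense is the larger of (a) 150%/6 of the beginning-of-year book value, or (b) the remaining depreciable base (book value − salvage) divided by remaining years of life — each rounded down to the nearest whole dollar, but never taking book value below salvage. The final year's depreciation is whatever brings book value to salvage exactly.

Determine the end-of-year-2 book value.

$44,627

Depreciable base = $79,335 − $10,800 = $68,535.
Year 1: DB = ⌊$79,335 × 150%/6⌋ = $19,833; SL = ⌊$68,535/6⌋ = $11,422 → take DB $19,833. Book value $59,502.
Year 2: DB = ⌊$59,502 × 150%/6⌋ = $14,875; SL = ⌊$48,702/5⌋ = $9,740 → take DB $14,875. Book value $44,627.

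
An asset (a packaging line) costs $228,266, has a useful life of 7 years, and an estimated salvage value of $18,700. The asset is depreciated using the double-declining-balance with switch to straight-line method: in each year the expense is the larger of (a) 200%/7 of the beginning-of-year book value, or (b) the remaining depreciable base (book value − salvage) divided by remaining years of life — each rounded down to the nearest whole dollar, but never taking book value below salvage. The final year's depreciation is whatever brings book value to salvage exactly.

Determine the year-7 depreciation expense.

Depreciable base = $228,266 − $18,700 = $209,566.
Year 1: DB = ⌊$228,266 × 200%/7⌋ = $65,218; SL = ⌊$209,566/7⌋ = $29,938 → take DB $65,218. Book value $163,048.
Year 2: DB = ⌊$163,048 × 200%/7⌋ = $46,585; SL = ⌊$144,348/6⌋ = $24,058 → take DB $46,585. Book value $116,463.
Year 3: DB = ⌊$116,463 × 200%/7⌋ = $33,275; SL = ⌊$97,763/5⌋ = $19,552 → take DB $33,275. Book value $83,188.
Year 4: DB = ⌊$83,188 × 200%/7⌋ = $23,768; SL = ⌊$64,488/4⌋ = $16,122 → take DB $23,768. Book value $59,420.
Year 5: DB = ⌊$59,420 × 200%/7⌋ = $16,977; SL = ⌊$40,720/3⌋ = $13,573 → take DB $16,977. Book value $42,443.
Year 6: DB = ⌊$42,443 × 200%/7⌋ = $12,126; SL = ⌊$23,743/2⌋ = $11,871 → take DB $12,126. Book value $30,317.
Year 7 (final): $30,317 − $18,700 = $11,617. Book value $18,700.

$11,617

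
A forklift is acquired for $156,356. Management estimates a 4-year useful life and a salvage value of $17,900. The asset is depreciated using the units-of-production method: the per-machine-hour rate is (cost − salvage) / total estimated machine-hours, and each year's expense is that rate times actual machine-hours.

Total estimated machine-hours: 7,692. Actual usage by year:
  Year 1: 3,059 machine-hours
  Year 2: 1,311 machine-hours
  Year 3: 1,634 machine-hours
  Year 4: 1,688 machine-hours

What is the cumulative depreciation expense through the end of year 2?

$78,660

Depreciable base = $156,356 − $17,900 = $138,456.
Rate = $138,456 / 7,692 machine-hours = $18 per machine-hour.
Year 1: 3,059 × $18 = $55,062. Book value $101,294.
Year 2: 1,311 × $18 = $23,598. Book value $77,696.
Accumulated through year 2 = $156,356 − $77,696 = $78,660.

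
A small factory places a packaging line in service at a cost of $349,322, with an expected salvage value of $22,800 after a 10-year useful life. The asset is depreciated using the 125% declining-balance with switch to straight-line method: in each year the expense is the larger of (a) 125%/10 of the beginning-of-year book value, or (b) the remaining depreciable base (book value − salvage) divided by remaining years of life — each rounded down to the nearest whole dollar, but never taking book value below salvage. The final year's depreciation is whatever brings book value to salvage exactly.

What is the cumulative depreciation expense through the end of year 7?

$235,999

Depreciable base = $349,322 − $22,800 = $326,522.
Year 1: DB = ⌊$349,322 × 125%/10⌋ = $43,665; SL = ⌊$326,522/10⌋ = $32,652 → take DB $43,665. Book value $305,657.
Year 2: DB = ⌊$305,657 × 125%/10⌋ = $38,207; SL = ⌊$282,857/9⌋ = $31,428 → take DB $38,207. Book value $267,450.
Year 3: DB = ⌊$267,450 × 125%/10⌋ = $33,431; SL = ⌊$244,650/8⌋ = $30,581 → take DB $33,431. Book value $234,019.
Year 4: DB = ⌊$234,019 × 125%/10⌋ = $29,252; SL = ⌊$211,219/7⌋ = $30,174 → take SL $30,174. Book value $203,845.
Year 5: DB = ⌊$203,845 × 125%/10⌋ = $25,480; SL = ⌊$181,045/6⌋ = $30,174 → take SL $30,174. Book value $173,671.
Year 6: DB = ⌊$173,671 × 125%/10⌋ = $21,708; SL = ⌊$150,871/5⌋ = $30,174 → take SL $30,174. Book value $143,497.
Year 7: DB = ⌊$143,497 × 125%/10⌋ = $17,937; SL = ⌊$120,697/4⌋ = $30,174 → take SL $30,174. Book value $113,323.
Accumulated through year 7 = $349,322 − $113,323 = $235,999.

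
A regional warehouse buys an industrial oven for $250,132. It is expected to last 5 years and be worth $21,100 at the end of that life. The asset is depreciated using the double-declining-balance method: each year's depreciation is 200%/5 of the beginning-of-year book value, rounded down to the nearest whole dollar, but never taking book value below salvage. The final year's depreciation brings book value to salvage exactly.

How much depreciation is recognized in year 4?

$21,611

Depreciable base = $250,132 − $21,100 = $229,032.
Year 1: ⌊$250,132 × 200%/5⌋ = $100,052. Book value $150,080.
Year 2: ⌊$150,080 × 200%/5⌋ = $60,032. Book value $90,048.
Year 3: ⌊$90,048 × 200%/5⌋ = $36,019. Book value $54,029.
Year 4: ⌊$54,029 × 200%/5⌋ = $21,611. Book value $32,418.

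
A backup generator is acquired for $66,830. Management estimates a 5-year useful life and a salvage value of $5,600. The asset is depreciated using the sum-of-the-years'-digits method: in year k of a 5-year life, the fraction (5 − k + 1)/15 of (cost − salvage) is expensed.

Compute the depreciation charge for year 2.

$16,328

Depreciable base = $66,830 − $5,600 = $61,230.
Sum of the years' digits = 5+4+3+2+1 = 15.
Year 1: $61,230 × 5/15 = $20,410. Book value $46,420.
Year 2: $61,230 × 4/15 = $16,328. Book value $30,092.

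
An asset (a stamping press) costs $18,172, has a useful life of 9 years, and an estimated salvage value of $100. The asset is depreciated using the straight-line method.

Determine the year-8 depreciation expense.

$2,008

Depreciable base = $18,172 − $100 = $18,072.
Annual expense = $18,072 / 9 = $2,008.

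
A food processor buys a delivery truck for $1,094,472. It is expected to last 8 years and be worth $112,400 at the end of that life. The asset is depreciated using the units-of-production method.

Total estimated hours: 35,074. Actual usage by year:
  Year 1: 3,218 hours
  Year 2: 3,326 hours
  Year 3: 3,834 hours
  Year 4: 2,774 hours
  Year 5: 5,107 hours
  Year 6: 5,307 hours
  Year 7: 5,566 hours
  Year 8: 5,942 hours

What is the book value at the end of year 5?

Depreciable base = $1,094,472 − $112,400 = $982,072.
Rate = $982,072 / 35,074 hours = $28 per hour.
Year 1: 3,218 × $28 = $90,104. Book value $1,004,368.
Year 2: 3,326 × $28 = $93,128. Book value $911,240.
Year 3: 3,834 × $28 = $107,352. Book value $803,888.
Year 4: 2,774 × $28 = $77,672. Book value $726,216.
Year 5: 5,107 × $28 = $142,996. Book value $583,220.

$583,220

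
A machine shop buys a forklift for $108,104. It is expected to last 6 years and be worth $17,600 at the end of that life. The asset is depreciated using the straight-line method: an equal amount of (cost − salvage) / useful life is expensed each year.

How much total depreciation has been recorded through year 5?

Depreciable base = $108,104 − $17,600 = $90,504.
Annual expense = $90,504 / 6 = $15,084.
End of year 1: book value $93,020.
End of year 2: book value $77,936.
End of year 3: book value $62,852.
End of year 4: book value $47,768.
End of year 5: book value $32,684.
Accumulated through year 5 = $108,104 − $32,684 = $75,420.

$75,420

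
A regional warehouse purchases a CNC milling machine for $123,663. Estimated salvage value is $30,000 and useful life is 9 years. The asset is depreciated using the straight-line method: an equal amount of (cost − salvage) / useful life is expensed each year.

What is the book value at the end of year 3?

$92,442

Depreciable base = $123,663 − $30,000 = $93,663.
Annual expense = $93,663 / 9 = $10,407.
End of year 1: book value $113,256.
End of year 2: book value $102,849.
End of year 3: book value $92,442.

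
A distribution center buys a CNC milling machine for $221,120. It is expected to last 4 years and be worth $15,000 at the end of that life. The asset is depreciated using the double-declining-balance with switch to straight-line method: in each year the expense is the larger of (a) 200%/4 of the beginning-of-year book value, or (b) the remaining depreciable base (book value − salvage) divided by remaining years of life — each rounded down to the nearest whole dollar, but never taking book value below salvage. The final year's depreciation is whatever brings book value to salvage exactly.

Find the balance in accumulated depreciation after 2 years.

Depreciable base = $221,120 − $15,000 = $206,120.
Year 1: DB = ⌊$221,120 × 200%/4⌋ = $110,560; SL = ⌊$206,120/4⌋ = $51,530 → take DB $110,560. Book value $110,560.
Year 2: DB = ⌊$110,560 × 200%/4⌋ = $55,280; SL = ⌊$95,560/3⌋ = $31,853 → take DB $55,280. Book value $55,280.
Accumulated through year 2 = $221,120 − $55,280 = $165,840.

$165,840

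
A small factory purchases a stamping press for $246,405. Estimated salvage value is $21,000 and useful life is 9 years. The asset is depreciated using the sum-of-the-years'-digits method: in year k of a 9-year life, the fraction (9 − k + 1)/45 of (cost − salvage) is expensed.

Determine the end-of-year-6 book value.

Depreciable base = $246,405 − $21,000 = $225,405.
Sum of the years' digits = 9+8+7+6+5+4+3+2+1 = 45.
Year 1: $225,405 × 9/45 = $45,081. Book value $201,324.
Year 2: $225,405 × 8/45 = $40,072. Book value $161,252.
Year 3: $225,405 × 7/45 = $35,063. Book value $126,189.
Year 4: $225,405 × 6/45 = $30,054. Book value $96,135.
Year 5: $225,405 × 5/45 = $25,045. Book value $71,090.
Year 6: $225,405 × 4/45 = $20,036. Book value $51,054.

$51,054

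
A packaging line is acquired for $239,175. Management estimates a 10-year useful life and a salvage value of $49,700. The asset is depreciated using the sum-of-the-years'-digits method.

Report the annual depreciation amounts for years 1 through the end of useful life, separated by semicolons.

$34,450; $31,005; $27,560; $24,115; $20,670; $17,225; $13,780; $10,335; $6,890; $3,445

Depreciable base = $239,175 − $49,700 = $189,475.
Sum of the years' digits = 10+9+8+7+6+5+4+3+2+1 = 55.
Year 1: $189,475 × 10/55 = $34,450. Book value $204,725.
Year 2: $189,475 × 9/55 = $31,005. Book value $173,720.
Year 3: $189,475 × 8/55 = $27,560. Book value $146,160.
Year 4: $189,475 × 7/55 = $24,115. Book value $122,045.
Year 5: $189,475 × 6/55 = $20,670. Book value $101,375.
Year 6: $189,475 × 5/55 = $17,225. Book value $84,150.
Year 7: $189,475 × 4/55 = $13,780. Book value $70,370.
Year 8: $189,475 × 3/55 = $10,335. Book value $60,035.
Year 9: $189,475 × 2/55 = $6,890. Book value $53,145.
Year 10: $189,475 × 1/55 = $3,445. Book value $49,700.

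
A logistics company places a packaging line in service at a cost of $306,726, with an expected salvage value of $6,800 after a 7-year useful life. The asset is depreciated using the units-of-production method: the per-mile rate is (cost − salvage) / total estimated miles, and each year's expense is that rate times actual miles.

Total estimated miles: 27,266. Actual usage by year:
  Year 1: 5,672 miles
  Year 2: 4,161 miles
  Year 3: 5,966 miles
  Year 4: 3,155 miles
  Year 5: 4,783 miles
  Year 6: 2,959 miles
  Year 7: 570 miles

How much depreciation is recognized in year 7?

Depreciable base = $306,726 − $6,800 = $299,926.
Rate = $299,926 / 27,266 miles = $11 per mile.
Year 1: 5,672 × $11 = $62,392. Book value $244,334.
Year 2: 4,161 × $11 = $45,771. Book value $198,563.
Year 3: 5,966 × $11 = $65,626. Book value $132,937.
Year 4: 3,155 × $11 = $34,705. Book value $98,232.
Year 5: 4,783 × $11 = $52,613. Book value $45,619.
Year 6: 2,959 × $11 = $32,549. Book value $13,070.
Year 7: 570 × $11 = $6,270. Book value $6,800.

$6,270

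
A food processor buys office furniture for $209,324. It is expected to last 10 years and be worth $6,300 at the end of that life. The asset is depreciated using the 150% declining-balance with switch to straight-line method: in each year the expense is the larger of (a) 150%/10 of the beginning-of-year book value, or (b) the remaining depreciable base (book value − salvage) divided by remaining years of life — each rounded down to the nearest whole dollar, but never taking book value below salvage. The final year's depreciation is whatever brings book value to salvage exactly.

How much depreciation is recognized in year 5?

Depreciable base = $209,324 − $6,300 = $203,024.
Year 1: DB = ⌊$209,324 × 150%/10⌋ = $31,398; SL = ⌊$203,024/10⌋ = $20,302 → take DB $31,398. Book value $177,926.
Year 2: DB = ⌊$177,926 × 150%/10⌋ = $26,688; SL = ⌊$171,626/9⌋ = $19,069 → take DB $26,688. Book value $151,238.
Year 3: DB = ⌊$151,238 × 150%/10⌋ = $22,685; SL = ⌊$144,938/8⌋ = $18,117 → take DB $22,685. Book value $128,553.
Year 4: DB = ⌊$128,553 × 150%/10⌋ = $19,282; SL = ⌊$122,253/7⌋ = $17,464 → take DB $19,282. Book value $109,271.
Year 5: DB = ⌊$109,271 × 150%/10⌋ = $16,390; SL = ⌊$102,971/6⌋ = $17,161 → take SL $17,161. Book value $92,110.

$17,161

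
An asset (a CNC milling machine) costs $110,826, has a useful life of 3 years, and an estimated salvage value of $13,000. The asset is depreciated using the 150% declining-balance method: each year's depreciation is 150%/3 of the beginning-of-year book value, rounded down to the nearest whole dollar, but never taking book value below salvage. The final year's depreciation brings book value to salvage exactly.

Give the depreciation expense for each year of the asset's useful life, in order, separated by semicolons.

Depreciable base = $110,826 − $13,000 = $97,826.
Year 1: ⌊$110,826 × 150%/3⌋ = $55,413. Book value $55,413.
Year 2: ⌊$55,413 × 150%/3⌋ = $27,706. Book value $27,707.
Year 3 (final): $27,707 − $13,000 = $14,707. Book value $13,000.

$55,413; $27,706; $14,707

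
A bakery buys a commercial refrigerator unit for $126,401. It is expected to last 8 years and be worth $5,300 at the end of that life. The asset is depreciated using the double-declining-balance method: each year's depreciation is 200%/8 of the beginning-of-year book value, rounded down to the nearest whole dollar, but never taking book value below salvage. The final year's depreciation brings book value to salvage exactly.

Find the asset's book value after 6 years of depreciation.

Depreciable base = $126,401 − $5,300 = $121,101.
Year 1: ⌊$126,401 × 200%/8⌋ = $31,600. Book value $94,801.
Year 2: ⌊$94,801 × 200%/8⌋ = $23,700. Book value $71,101.
Year 3: ⌊$71,101 × 200%/8⌋ = $17,775. Book value $53,326.
Year 4: ⌊$53,326 × 200%/8⌋ = $13,331. Book value $39,995.
Year 5: ⌊$39,995 × 200%/8⌋ = $9,998. Book value $29,997.
Year 6: ⌊$29,997 × 200%/8⌋ = $7,499. Book value $22,498.

$22,498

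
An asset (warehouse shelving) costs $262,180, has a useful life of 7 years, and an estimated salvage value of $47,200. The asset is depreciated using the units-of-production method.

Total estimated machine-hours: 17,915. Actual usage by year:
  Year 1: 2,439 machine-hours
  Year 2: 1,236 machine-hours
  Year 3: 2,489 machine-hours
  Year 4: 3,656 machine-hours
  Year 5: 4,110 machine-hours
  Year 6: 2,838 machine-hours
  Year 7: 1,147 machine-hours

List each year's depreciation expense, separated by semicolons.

Depreciable base = $262,180 − $47,200 = $214,980.
Rate = $214,980 / 17,915 machine-hours = $12 per machine-hour.
Year 1: 2,439 × $12 = $29,268. Book value $232,912.
Year 2: 1,236 × $12 = $14,832. Book value $218,080.
Year 3: 2,489 × $12 = $29,868. Book value $188,212.
Year 4: 3,656 × $12 = $43,872. Book value $144,340.
Year 5: 4,110 × $12 = $49,320. Book value $95,020.
Year 6: 2,838 × $12 = $34,056. Book value $60,964.
Year 7: 1,147 × $12 = $13,764. Book value $47,200.

$29,268; $14,832; $29,868; $43,872; $49,320; $34,056; $13,764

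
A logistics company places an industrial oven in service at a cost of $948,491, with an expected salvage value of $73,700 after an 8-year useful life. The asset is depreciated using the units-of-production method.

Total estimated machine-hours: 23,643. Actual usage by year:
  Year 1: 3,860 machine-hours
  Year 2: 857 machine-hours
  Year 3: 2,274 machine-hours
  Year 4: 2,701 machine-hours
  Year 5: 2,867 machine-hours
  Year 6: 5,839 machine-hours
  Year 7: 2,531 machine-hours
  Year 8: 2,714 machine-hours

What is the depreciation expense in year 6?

Depreciable base = $948,491 − $73,700 = $874,791.
Rate = $874,791 / 23,643 machine-hours = $37 per machine-hour.
Year 1: 3,860 × $37 = $142,820. Book value $805,671.
Year 2: 857 × $37 = $31,709. Book value $773,962.
Year 3: 2,274 × $37 = $84,138. Book value $689,824.
Year 4: 2,701 × $37 = $99,937. Book value $589,887.
Year 5: 2,867 × $37 = $106,079. Book value $483,808.
Year 6: 5,839 × $37 = $216,043. Book value $267,765.

$216,043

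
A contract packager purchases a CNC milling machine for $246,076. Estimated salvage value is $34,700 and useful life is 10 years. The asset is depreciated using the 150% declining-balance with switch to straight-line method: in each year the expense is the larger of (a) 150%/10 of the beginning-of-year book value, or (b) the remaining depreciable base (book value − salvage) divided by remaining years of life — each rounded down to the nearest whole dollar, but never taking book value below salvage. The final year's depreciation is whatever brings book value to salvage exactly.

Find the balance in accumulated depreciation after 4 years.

Depreciable base = $246,076 − $34,700 = $211,376.
Year 1: DB = ⌊$246,076 × 150%/10⌋ = $36,911; SL = ⌊$211,376/10⌋ = $21,137 → take DB $36,911. Book value $209,165.
Year 2: DB = ⌊$209,165 × 150%/10⌋ = $31,374; SL = ⌊$174,465/9⌋ = $19,385 → take DB $31,374. Book value $177,791.
Year 3: DB = ⌊$177,791 × 150%/10⌋ = $26,668; SL = ⌊$143,091/8⌋ = $17,886 → take DB $26,668. Book value $151,123.
Year 4: DB = ⌊$151,123 × 150%/10⌋ = $22,668; SL = ⌊$116,423/7⌋ = $16,631 → take DB $22,668. Book value $128,455.
Accumulated through year 4 = $246,076 − $128,455 = $117,621.

$117,621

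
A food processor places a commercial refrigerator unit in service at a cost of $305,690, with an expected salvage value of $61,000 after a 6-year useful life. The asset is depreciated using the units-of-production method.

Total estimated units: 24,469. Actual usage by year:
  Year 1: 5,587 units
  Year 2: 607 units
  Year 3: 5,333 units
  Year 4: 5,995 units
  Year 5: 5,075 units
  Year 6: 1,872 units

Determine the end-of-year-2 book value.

Depreciable base = $305,690 − $61,000 = $244,690.
Rate = $244,690 / 24,469 units = $10 per unit.
Year 1: 5,587 × $10 = $55,870. Book value $249,820.
Year 2: 607 × $10 = $6,070. Book value $243,750.

$243,750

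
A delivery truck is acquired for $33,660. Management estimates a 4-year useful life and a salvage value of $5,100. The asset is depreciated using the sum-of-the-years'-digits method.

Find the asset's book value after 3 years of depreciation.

Depreciable base = $33,660 − $5,100 = $28,560.
Sum of the years' digits = 4+3+2+1 = 10.
Year 1: $28,560 × 4/10 = $11,424. Book value $22,236.
Year 2: $28,560 × 3/10 = $8,568. Book value $13,668.
Year 3: $28,560 × 2/10 = $5,712. Book value $7,956.

$7,956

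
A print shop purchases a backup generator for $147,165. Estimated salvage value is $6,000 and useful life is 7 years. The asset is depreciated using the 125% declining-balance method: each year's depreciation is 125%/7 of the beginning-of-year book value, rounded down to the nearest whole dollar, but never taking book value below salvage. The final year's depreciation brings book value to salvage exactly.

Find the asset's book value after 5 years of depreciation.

Depreciable base = $147,165 − $6,000 = $141,165.
Year 1: ⌊$147,165 × 125%/7⌋ = $26,279. Book value $120,886.
Year 2: ⌊$120,886 × 125%/7⌋ = $21,586. Book value $99,300.
Year 3: ⌊$99,300 × 125%/7⌋ = $17,732. Book value $81,568.
Year 4: ⌊$81,568 × 125%/7⌋ = $14,565. Book value $67,003.
Year 5: ⌊$67,003 × 125%/7⌋ = $11,964. Book value $55,039.

$55,039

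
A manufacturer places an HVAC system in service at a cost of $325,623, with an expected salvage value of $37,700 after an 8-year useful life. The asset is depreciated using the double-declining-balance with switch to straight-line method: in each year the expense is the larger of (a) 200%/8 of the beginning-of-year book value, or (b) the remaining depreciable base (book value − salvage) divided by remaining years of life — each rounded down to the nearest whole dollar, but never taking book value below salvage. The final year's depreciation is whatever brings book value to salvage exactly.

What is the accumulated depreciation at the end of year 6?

Depreciable base = $325,623 − $37,700 = $287,923.
Year 1: DB = ⌊$325,623 × 200%/8⌋ = $81,405; SL = ⌊$287,923/8⌋ = $35,990 → take DB $81,405. Book value $244,218.
Year 2: DB = ⌊$244,218 × 200%/8⌋ = $61,054; SL = ⌊$206,518/7⌋ = $29,502 → take DB $61,054. Book value $183,164.
Year 3: DB = ⌊$183,164 × 200%/8⌋ = $45,791; SL = ⌊$145,464/6⌋ = $24,244 → take DB $45,791. Book value $137,373.
Year 4: DB = ⌊$137,373 × 200%/8⌋ = $34,343; SL = ⌊$99,673/5⌋ = $19,934 → take DB $34,343. Book value $103,030.
Year 5: DB = ⌊$103,030 × 200%/8⌋ = $25,757; SL = ⌊$65,330/4⌋ = $16,332 → take DB $25,757. Book value $77,273.
Year 6: DB = ⌊$77,273 × 200%/8⌋ = $19,318; SL = ⌊$39,573/3⌋ = $13,191 → take DB $19,318. Book value $57,955.
Accumulated through year 6 = $325,623 − $57,955 = $267,668.

$267,668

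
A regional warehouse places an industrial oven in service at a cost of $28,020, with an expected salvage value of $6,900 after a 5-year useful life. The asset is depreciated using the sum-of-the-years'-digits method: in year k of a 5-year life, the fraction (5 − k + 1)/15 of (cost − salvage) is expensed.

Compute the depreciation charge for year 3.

Depreciable base = $28,020 − $6,900 = $21,120.
Sum of the years' digits = 5+4+3+2+1 = 15.
Year 1: $21,120 × 5/15 = $7,040. Book value $20,980.
Year 2: $21,120 × 4/15 = $5,632. Book value $15,348.
Year 3: $21,120 × 3/15 = $4,224. Book value $11,124.

$4,224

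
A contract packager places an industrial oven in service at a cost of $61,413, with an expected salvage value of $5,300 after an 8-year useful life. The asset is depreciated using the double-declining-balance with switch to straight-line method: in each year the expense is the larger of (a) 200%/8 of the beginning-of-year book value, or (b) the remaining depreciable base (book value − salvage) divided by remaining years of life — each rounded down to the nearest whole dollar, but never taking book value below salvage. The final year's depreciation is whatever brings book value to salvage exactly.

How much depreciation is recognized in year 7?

Depreciable base = $61,413 − $5,300 = $56,113.
Year 1: DB = ⌊$61,413 × 200%/8⌋ = $15,353; SL = ⌊$56,113/8⌋ = $7,014 → take DB $15,353. Book value $46,060.
Year 2: DB = ⌊$46,060 × 200%/8⌋ = $11,515; SL = ⌊$40,760/7⌋ = $5,822 → take DB $11,515. Book value $34,545.
Year 3: DB = ⌊$34,545 × 200%/8⌋ = $8,636; SL = ⌊$29,245/6⌋ = $4,874 → take DB $8,636. Book value $25,909.
Year 4: DB = ⌊$25,909 × 200%/8⌋ = $6,477; SL = ⌊$20,609/5⌋ = $4,121 → take DB $6,477. Book value $19,432.
Year 5: DB = ⌊$19,432 × 200%/8⌋ = $4,858; SL = ⌊$14,132/4⌋ = $3,533 → take DB $4,858. Book value $14,574.
Year 6: DB = ⌊$14,574 × 200%/8⌋ = $3,643; SL = ⌊$9,274/3⌋ = $3,091 → take DB $3,643. Book value $10,931.
Year 7: DB = ⌊$10,931 × 200%/8⌋ = $2,732; SL = ⌊$5,631/2⌋ = $2,815 → take SL $2,815. Book value $8,116.

$2,815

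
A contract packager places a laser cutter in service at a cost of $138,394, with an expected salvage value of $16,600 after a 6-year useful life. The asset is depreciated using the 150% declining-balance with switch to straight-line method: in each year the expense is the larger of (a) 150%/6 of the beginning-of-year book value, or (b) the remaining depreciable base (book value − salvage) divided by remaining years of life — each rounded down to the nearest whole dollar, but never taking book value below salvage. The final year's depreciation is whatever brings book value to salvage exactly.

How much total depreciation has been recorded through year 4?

Depreciable base = $138,394 − $16,600 = $121,794.
Year 1: DB = ⌊$138,394 × 150%/6⌋ = $34,598; SL = ⌊$121,794/6⌋ = $20,299 → take DB $34,598. Book value $103,796.
Year 2: DB = ⌊$103,796 × 150%/6⌋ = $25,949; SL = ⌊$87,196/5⌋ = $17,439 → take DB $25,949. Book value $77,847.
Year 3: DB = ⌊$77,847 × 150%/6⌋ = $19,461; SL = ⌊$61,247/4⌋ = $15,311 → take DB $19,461. Book value $58,386.
Year 4: DB = ⌊$58,386 × 150%/6⌋ = $14,596; SL = ⌊$41,786/3⌋ = $13,928 → take DB $14,596. Book value $43,790.
Accumulated through year 4 = $138,394 − $43,790 = $94,604.

$94,604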